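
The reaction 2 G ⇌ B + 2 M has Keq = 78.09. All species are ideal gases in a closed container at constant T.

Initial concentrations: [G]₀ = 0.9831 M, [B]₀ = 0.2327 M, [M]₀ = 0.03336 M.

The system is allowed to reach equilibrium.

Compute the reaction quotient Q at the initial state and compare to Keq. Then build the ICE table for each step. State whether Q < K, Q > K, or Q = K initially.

Q₀ = 2.6795e-04 vs Keq = 78.09 ⇒ Q<K, forward
Step 1:
                    G           B           M
  I            0.9831      0.2327     0.03336
  C           -0.8963      0.4481      0.8963
  E           0.08681      0.6808      0.9297
  solve Keq expr → x = 0.4481; check Q = 78.09

Q₀ = 2.6795e-04; Q < K (proceeds forward)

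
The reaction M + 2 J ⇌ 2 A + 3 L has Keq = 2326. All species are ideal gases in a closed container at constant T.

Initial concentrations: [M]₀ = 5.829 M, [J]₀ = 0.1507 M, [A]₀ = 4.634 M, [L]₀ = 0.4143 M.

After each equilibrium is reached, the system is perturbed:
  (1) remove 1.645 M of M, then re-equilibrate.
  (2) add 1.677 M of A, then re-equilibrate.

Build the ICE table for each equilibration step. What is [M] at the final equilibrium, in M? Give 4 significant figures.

Q₀ = 11.54 vs Keq = 2326 ⇒ Q<K, forward
Step 1:
                  M         J         A         L
  Initial     5.829    0.1507     4.634    0.4143
  Change   -0.06553   -0.1311    0.1311    0.1966
  Equil       5.763   0.01965     4.765    0.6109
  solve Keq expr → x = 0.06553; check Q = 2326
Then remove 1.645 M of M.
Step 2:
                  M         J         A         L
  Initial     4.118   0.01965     4.765    0.6109
  Change   0.001647  0.003293 -0.003293  -0.00494
  Equil        4.12   0.02294     4.762    0.6059
  solve Keq expr → x = -0.001647; check Q = 2326
Then add 1.677 M of A.
Step 3:
                  M         J         A         L
  Initial      4.12   0.02294     6.439    0.6059
  Change   0.003603  0.007207 -0.007207  -0.01081
  Equil       4.124   0.03015     6.432    0.5951
  solve Keq expr → x = -0.003603; check Q = 2326

[M]_eq = 4.124 M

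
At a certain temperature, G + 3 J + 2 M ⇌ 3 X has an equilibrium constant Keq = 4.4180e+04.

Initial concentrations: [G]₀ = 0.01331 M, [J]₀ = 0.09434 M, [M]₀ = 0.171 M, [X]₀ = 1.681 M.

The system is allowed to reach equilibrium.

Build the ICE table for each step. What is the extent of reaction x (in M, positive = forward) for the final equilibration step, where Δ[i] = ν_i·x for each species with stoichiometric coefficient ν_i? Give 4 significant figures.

x = -0.05249 M

Q₀ = 1.4536e+07 vs Keq = 4.4180e+04 ⇒ Q>K, reverse
Step 1:
                  G         J         M         X
  init      0.01331   0.09434     0.171     1.681
  Δ         0.05249    0.1575     0.105   -0.1575
  eq         0.0658    0.2518     0.276     1.524
  solve Keq expr → x = -0.05249; check Q = 4.4180e+04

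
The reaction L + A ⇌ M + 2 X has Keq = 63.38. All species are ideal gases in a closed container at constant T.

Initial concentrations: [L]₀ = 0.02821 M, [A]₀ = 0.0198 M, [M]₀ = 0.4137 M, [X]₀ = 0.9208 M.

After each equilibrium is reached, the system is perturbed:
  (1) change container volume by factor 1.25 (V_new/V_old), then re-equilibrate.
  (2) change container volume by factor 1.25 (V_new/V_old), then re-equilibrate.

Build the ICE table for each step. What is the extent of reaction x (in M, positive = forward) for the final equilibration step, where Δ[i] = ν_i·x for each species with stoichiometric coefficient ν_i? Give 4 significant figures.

Q₀ = 628 vs Keq = 63.38 ⇒ Q>K, reverse
Step 1:
                  L         A         M         X
  init      0.02821    0.0198    0.4137    0.9208
  Δ         0.04056   0.04056  -0.04056  -0.08112
  eq        0.06877   0.06036    0.3731    0.8397
  solve Keq expr → x = -0.04056; check Q = 63.38
Then change container volume by factor 1.25 (V_new/V_old).
Step 2:
                  L         A         M         X
  init      0.05502   0.04829    0.2985    0.6717
  Δ       -0.004469 -0.004469  0.004469  0.008938
  eq        0.05055   0.04382     0.303    0.6807
  solve Keq expr → x = 0.004469; check Q = 63.38
Then change container volume by factor 1.25 (V_new/V_old).
Step 3:
                  L         A         M         X
  init      0.04044   0.03505    0.2424    0.5445
  Δ       -0.003322 -0.003322  0.003322  0.006644
  eq        0.03712   0.03173    0.2457    0.5512
  solve Keq expr → x = 0.003322; check Q = 63.38

x = 0.003322 M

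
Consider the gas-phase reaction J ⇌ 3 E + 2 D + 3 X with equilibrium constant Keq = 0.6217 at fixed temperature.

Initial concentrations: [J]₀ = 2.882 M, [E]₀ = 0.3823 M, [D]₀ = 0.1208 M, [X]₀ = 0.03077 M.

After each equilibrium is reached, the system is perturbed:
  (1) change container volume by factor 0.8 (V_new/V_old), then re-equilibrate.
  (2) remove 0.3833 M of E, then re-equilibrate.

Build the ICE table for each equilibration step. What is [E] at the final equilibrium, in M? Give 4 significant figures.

[E]_eq = 1.198 M

Q₀ = 8.2421e-09 vs Keq = 0.6217 ⇒ Q<K, forward
Step 1:
                    J           E           D           X
  Initial       2.882      0.3823      0.1208     0.03077
  Change      -0.3274      0.9822      0.6548      0.9822
  Equil         2.555       1.364      0.7756       1.013
  solve Keq expr → x = 0.3274; check Q = 0.6217
Then change container volume by factor 0.8 (V_new/V_old).
Step 2:
                    J           E           D           X
  Initial       3.193       1.706      0.9695       1.266
  Change      0.08449     -0.2535      -0.169     -0.2535
  Equil         3.278       1.452      0.8005       1.013
  solve Keq expr → x = -0.08449; check Q = 0.6217
Then remove 0.3833 M of E.
Step 3:
                    J           E           D           X
  Initial       3.278       1.069      0.8005       1.013
  Change     -0.04303      0.1291     0.08606      0.1291
  Equil         3.235       1.198      0.8865       1.142
  solve Keq expr → x = 0.04303; check Q = 0.6217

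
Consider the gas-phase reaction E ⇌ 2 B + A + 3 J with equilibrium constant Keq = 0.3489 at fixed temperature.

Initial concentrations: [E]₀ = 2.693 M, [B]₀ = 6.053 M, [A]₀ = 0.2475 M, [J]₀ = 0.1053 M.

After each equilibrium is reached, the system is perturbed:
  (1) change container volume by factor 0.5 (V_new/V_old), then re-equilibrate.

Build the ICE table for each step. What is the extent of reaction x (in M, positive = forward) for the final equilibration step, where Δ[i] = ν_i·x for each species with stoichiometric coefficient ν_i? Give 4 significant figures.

x = -0.1737 M

Q₀ = 0.003932 vs Keq = 0.3489 ⇒ Q<K, forward
Step 1:
                    E           B           A           J
  init          2.693       6.053      0.2475      0.1053
  Δ              -0.1         0.2         0.1         0.3
  eq            2.593       6.253      0.3475      0.4053
  solve Keq expr → x = 0.1; check Q = 0.3489
Then change container volume by factor 0.5 (V_new/V_old).
Step 2:
                    E           B           A           J
  init          5.186       12.51       0.695      0.8106
  Δ            0.1737     -0.3474     -0.1737     -0.5211
  eq             5.36       12.16      0.5213      0.2895
  solve Keq expr → x = -0.1737; check Q = 0.3489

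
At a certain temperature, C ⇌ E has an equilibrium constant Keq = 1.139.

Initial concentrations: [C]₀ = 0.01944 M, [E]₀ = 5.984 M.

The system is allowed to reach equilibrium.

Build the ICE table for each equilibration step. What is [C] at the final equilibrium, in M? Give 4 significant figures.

[C]_eq = 2.807 M

Q₀ = 307.8 vs Keq = 1.139 ⇒ Q>K, reverse
Step 1:
                  C         E
  Initial   0.01944     5.984
  Change      2.787    -2.787
  Equil       2.807     3.197
  solve Keq expr → x = -2.787; check Q = 1.139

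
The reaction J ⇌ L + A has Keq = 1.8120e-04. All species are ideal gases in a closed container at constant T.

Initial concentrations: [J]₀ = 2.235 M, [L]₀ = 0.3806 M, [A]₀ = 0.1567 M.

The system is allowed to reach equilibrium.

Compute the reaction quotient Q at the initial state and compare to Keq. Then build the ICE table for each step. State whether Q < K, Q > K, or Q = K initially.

Q₀ = 0.02668; Q > K (proceeds reverse)

Q₀ = 0.02668 vs Keq = 1.8120e-04 ⇒ Q>K, reverse
Step 1:
                   J          L          A
  I            2.235     0.3806     0.1567
  C           0.1548    -0.1548    -0.1548
  E             2.39     0.2258   0.001918
  solve Keq expr → x = -0.1548; check Q = 1.8120e-04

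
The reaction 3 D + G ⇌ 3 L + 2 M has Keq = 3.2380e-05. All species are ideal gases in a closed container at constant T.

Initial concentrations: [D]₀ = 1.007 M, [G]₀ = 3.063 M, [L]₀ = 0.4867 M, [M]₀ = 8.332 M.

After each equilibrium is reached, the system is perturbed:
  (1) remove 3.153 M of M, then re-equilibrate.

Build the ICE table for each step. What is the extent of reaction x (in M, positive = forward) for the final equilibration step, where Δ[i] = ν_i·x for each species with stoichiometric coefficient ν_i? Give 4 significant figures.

x = 0.002241 M

Q₀ = 2.559 vs Keq = 3.2380e-05 ⇒ Q>K, reverse
Step 1:
                  D         G         L         M
  init        1.007     3.063    0.4867     8.332
  Δ          0.4694    0.1565   -0.4694   -0.3129
  eq          1.476     3.219   0.01734     8.019
  solve Keq expr → x = -0.1565; check Q = 3.2380e-05
Then remove 3.153 M of M.
Step 2:
                  D         G         L         M
  init        1.476     3.219   0.01734     4.866
  Δ       -0.006723 -0.002241  0.006723  0.004482
  eq           1.47     3.217   0.02407     4.871
  solve Keq expr → x = 0.002241; check Q = 3.2380e-05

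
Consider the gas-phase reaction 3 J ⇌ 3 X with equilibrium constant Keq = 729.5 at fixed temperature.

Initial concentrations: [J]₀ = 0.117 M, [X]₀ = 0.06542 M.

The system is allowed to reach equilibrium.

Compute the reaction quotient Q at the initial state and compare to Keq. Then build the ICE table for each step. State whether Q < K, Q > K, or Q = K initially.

Q₀ = 0.1748; Q < K (proceeds forward)

Q₀ = 0.1748 vs Keq = 729.5 ⇒ Q<K, forward
Step 1:
                    J           X
  init          0.117     0.06542
  Δ          -0.09876     0.09876
  eq          0.01824      0.1642
  solve Keq expr → x = 0.03292; check Q = 729.5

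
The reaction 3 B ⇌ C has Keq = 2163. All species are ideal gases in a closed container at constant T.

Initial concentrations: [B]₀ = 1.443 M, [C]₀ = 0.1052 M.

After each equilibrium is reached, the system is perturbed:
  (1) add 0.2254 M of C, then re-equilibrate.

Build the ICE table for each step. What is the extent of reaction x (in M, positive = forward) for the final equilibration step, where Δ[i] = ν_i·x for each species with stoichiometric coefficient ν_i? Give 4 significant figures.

Q₀ = 0.03501 vs Keq = 2163 ⇒ Q<K, forward
Step 1:
                    B           C
  init          1.443      0.1052
  Δ            -1.379      0.4597
  eq          0.06392      0.5649
  solve Keq expr → x = 0.4597; check Q = 2163
Then add 0.2254 M of C.
Step 2:
                    B           C
  init        0.06392      0.7903
  Δ          0.007494   -0.002498
  eq          0.07141      0.7878
  solve Keq expr → x = -0.002498; check Q = 2163

x = -0.002498 M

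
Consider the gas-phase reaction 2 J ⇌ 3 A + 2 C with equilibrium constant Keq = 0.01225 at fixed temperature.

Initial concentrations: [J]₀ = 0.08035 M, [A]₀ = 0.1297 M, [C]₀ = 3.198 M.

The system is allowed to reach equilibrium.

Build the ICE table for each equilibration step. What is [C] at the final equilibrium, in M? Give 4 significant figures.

Q₀ = 3.456 vs Keq = 0.01225 ⇒ Q>K, reverse
Step 1:
                  J         A         C
  I         0.08035    0.1297     3.198
  C         0.06648  -0.09973  -0.06648
  E          0.1468   0.02997     3.132
  solve Keq expr → x = -0.03324; check Q = 0.01225

[C]_eq = 3.132 M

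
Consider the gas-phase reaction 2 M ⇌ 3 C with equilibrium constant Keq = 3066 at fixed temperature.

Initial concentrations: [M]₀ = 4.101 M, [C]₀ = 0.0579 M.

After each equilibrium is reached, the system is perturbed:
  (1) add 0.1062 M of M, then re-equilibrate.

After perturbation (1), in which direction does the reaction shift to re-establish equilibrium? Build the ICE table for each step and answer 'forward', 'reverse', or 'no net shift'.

Direction: forward

Q₀ = 1.1541e-05 vs Keq = 3066 ⇒ Q<K, forward
Step 1:
                    M           C
  init          4.101      0.0579
  Δ            -3.847        5.77
  eq           0.2541       5.828
  solve Keq expr → x = 1.923; check Q = 3066
Then add 0.1062 M of M.
Step 2:
                    M           C
  init         0.3603       5.828
  Δ          -0.09666       0.145
  eq           0.2636       5.973
  solve Keq expr → x = 0.04833; check Q = 3066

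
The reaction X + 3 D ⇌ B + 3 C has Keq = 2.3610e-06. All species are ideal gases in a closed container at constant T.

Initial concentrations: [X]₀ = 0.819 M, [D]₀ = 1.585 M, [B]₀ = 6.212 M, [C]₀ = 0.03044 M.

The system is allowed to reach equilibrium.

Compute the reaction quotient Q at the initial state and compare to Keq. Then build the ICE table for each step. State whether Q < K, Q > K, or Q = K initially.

Q₀ = 5.3727e-05 vs Keq = 2.3610e-06 ⇒ Q>K, reverse
Step 1:
                  X         D         B         C
  init        0.819     1.585     6.212   0.03044
  Δ        0.006511   0.01953 -0.006511  -0.01953
  eq         0.8255     1.605     6.205   0.01091
  solve Keq expr → x = -0.006511; check Q = 2.3610e-06

Q₀ = 5.3727e-05; Q > K (proceeds reverse)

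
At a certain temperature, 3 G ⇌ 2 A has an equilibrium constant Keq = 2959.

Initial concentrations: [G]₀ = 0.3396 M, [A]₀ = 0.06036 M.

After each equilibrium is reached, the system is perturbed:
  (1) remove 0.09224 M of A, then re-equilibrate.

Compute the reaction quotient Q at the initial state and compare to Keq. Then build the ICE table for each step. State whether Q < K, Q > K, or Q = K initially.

Q₀ = 0.09302; Q < K (proceeds forward)

Q₀ = 0.09302 vs Keq = 2959 ⇒ Q<K, forward
Step 1:
                  G         A
  Initial    0.3396   0.06036
  Change    -0.3107    0.2071
  Equil     0.02892    0.2675
  solve Keq expr → x = 0.1036; check Q = 2959
Then remove 0.09224 M of A.
Step 2:
                  G         A
  Initial   0.02892    0.1752
  Change  -0.006733  0.004489
  Equil     0.02218    0.1797
  solve Keq expr → x = 0.002244; check Q = 2959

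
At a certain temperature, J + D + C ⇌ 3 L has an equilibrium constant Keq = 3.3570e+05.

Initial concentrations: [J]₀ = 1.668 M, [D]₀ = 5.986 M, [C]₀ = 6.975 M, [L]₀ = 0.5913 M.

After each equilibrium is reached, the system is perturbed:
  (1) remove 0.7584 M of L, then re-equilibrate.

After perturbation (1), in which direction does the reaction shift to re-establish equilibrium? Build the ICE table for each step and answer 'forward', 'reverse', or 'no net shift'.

Q₀ = 0.002969 vs Keq = 3.3570e+05 ⇒ Q<K, forward
Step 1:
                   J          D          C          L
  init         1.668      5.986      6.975     0.5913
  Δ           -1.668     -1.668     -1.668      5.004
  eq      2.2770e-05      4.318      5.307      5.595
  solve Keq expr → x = 1.668; check Q = 3.3570e+05
Then remove 0.7584 M of L.
Step 2:
                   J          D          C          L
  init    2.2770e-05      4.318      5.307      4.837
  Δ       -8.0605e-06 -8.0605e-06 -8.0605e-06 2.4182e-05
  eq      1.4710e-05      4.318      5.307      4.837
  solve Keq expr → x = 8.0605e-06; check Q = 3.3570e+05

Direction: forward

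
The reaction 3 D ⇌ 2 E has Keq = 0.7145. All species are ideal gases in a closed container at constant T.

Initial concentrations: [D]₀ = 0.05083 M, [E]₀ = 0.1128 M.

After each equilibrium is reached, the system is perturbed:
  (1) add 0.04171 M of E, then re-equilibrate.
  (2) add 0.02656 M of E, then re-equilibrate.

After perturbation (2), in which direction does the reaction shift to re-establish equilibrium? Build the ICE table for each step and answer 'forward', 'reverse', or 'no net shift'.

Direction: reverse

Q₀ = 96.89 vs Keq = 0.7145 ⇒ Q>K, reverse
Step 1:
                  D         E
  init      0.05083    0.1128
  Δ         0.09708  -0.06472
  eq         0.1479   0.04808
  solve Keq expr → x = -0.03236; check Q = 0.7145
Then add 0.04171 M of E.
Step 2:
                  D         E
  init       0.1479   0.08979
  Δ         0.03528  -0.02352
  eq         0.1832   0.06627
  solve Keq expr → x = -0.01176; check Q = 0.7145
Then add 0.02656 M of E.
Step 3:
                  D         E
  init       0.1832   0.09283
  Δ         0.02168  -0.01445
  eq         0.2049   0.07838
  solve Keq expr → x = -0.007227; check Q = 0.7145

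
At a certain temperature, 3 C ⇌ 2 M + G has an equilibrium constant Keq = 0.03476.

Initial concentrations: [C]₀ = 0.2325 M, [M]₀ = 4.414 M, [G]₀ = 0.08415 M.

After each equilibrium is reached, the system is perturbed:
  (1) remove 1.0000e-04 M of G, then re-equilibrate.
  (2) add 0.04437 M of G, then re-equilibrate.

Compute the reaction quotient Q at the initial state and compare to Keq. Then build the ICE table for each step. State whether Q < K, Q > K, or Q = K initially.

Q₀ = 130.5; Q > K (proceeds reverse)

Q₀ = 130.5 vs Keq = 0.03476 ⇒ Q>K, reverse
Step 1:
                  C         M         G
  Initial    0.2325     4.414   0.08415
  Change     0.2518   -0.1679  -0.08393
  Equil      0.4843     4.246 2.1899e-04
  solve Keq expr → x = -0.08393; check Q = 0.03476
Then remove 1.0000e-04 M of G.
Step 2:
                  C         M         G
  Initial    0.4843     4.246 1.1899e-04
  Change  -2.9872e-04 1.9915e-04 9.9575e-05
  Equil       0.484     4.246 2.1856e-04
  solve Keq expr → x = 9.9575e-05; check Q = 0.03476
Then add 0.04437 M of G.
Step 3:
                  C         M         G
  Initial     0.484     4.246   0.04459
  Change     0.1324  -0.08824  -0.04412
  Equil      0.6163     4.158 4.7072e-04
  solve Keq expr → x = -0.04412; check Q = 0.03476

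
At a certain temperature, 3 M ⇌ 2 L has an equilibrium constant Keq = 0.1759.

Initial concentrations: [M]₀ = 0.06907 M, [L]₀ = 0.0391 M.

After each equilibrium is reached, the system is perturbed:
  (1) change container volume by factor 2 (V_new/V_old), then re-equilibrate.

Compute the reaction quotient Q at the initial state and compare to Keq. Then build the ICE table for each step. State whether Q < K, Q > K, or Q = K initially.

Q₀ = 4.64; Q > K (proceeds reverse)

Q₀ = 4.64 vs Keq = 0.1759 ⇒ Q>K, reverse
Step 1:
                  M         L
  Initial   0.06907    0.0391
  Change    0.03694  -0.02462
  Equil       0.106   0.01448
  solve Keq expr → x = -0.01231; check Q = 0.1759
Then change container volume by factor 2 (V_new/V_old).
Step 2:
                  M         L
  Initial     0.053  0.007238
  Change   0.002607 -0.001738
  Equil     0.05561    0.0055
  solve Keq expr → x = -8.6887e-04; check Q = 0.1759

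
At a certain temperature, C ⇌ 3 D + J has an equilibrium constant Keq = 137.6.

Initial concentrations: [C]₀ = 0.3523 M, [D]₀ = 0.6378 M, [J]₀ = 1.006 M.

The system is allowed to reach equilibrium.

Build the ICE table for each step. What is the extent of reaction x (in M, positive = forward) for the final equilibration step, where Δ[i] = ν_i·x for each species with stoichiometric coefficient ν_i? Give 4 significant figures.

x = 0.3144 M

Q₀ = 0.7409 vs Keq = 137.6 ⇒ Q<K, forward
Step 1:
                    C           D           J
  init         0.3523      0.6378       1.006
  Δ           -0.3144      0.9431      0.3144
  eq          0.03792       1.581        1.32
  solve Keq expr → x = 0.3144; check Q = 137.6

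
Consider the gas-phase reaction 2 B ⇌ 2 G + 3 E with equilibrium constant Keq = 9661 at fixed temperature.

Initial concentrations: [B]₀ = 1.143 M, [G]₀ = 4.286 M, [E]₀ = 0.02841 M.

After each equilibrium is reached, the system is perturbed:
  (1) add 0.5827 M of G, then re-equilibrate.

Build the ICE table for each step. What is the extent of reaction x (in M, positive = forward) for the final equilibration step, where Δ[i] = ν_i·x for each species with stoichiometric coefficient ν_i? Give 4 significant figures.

x = -0.004956 M

Q₀ = 3.2242e-04 vs Keq = 9661 ⇒ Q<K, forward
Step 1:
                  B         G         E
  init        1.143     4.286   0.02841
  Δ          -1.035     1.035     1.553
  eq         0.1077     5.321     1.581
  solve Keq expr → x = 0.5177; check Q = 9661
Then add 0.5827 M of G.
Step 2:
                  B         G         E
  init       0.1077     5.904     1.581
  Δ        0.009911 -0.009911  -0.01487
  eq         0.1176     5.894     1.567
  solve Keq expr → x = -0.004956; check Q = 9661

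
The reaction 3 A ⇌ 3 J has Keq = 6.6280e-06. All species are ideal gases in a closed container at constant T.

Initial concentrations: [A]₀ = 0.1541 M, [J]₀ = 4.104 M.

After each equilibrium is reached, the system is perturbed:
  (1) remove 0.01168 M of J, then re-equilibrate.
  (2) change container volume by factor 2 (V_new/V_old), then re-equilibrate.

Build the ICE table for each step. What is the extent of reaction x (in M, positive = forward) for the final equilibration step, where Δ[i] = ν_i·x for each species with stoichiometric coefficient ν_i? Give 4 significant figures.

Q₀ = 1.8889e+04 vs Keq = 6.6280e-06 ⇒ Q>K, reverse
Step 1:
                   A          J
  Initial     0.1541      4.104
  Change       4.025     -4.025
  Equil         4.18    0.07851
  solve Keq expr → x = -1.342; check Q = 6.6280e-06
Then remove 0.01168 M of J.
Step 2:
                   A          J
  Initial       4.18    0.06683
  Change    -0.01146    0.01146
  Equil        4.168     0.0783
  solve Keq expr → x = 0.003822; check Q = 6.6280e-06
Then change container volume by factor 2 (V_new/V_old).
Step 3:
                   A          J
  Initial      2.084    0.03915
  Change           0          0
  Equil        2.084    0.03915
  solve Keq expr → x = 0; check Q = 6.6280e-06

x = 0 M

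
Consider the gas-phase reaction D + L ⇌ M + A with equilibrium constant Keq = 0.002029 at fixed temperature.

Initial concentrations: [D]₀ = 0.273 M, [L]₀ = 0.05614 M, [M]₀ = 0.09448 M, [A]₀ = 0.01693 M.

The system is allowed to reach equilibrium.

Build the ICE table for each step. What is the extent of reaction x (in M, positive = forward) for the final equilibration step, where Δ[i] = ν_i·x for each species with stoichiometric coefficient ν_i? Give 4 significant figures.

x = -0.01638 M

Q₀ = 0.1044 vs Keq = 0.002029 ⇒ Q>K, reverse
Step 1:
                    D           L           M           A
  I             0.273     0.05614     0.09448     0.01693
  C           0.01638     0.01638    -0.01638    -0.01638
  E            0.2894     0.07252      0.0781  5.4528e-04
  solve Keq expr → x = -0.01638; check Q = 0.002029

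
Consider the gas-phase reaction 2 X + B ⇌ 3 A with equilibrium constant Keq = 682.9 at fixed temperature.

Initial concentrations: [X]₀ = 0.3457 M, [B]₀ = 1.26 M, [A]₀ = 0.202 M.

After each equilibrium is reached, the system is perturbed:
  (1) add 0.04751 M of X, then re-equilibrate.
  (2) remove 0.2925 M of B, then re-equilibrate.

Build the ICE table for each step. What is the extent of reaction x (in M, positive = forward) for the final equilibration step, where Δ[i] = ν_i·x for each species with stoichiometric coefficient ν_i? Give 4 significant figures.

x = -0.001906 M

Q₀ = 0.05474 vs Keq = 682.9 ⇒ Q<K, forward
Step 1:
                    X           B           A
  Initial      0.3457        1.26       0.202
  Change      -0.3248     -0.1624      0.4872
  Equil        0.0209       1.098      0.6892
  solve Keq expr → x = 0.1624; check Q = 682.9
Then add 0.04751 M of X.
Step 2:
                    X           B           A
  Initial     0.06841       1.098      0.6892
  Change     -0.04418    -0.02209     0.06627
  Equil       0.02423       1.076      0.7555
  solve Keq expr → x = 0.02209; check Q = 682.9
Then remove 0.2925 M of B.
Step 3:
                    X           B           A
  Initial     0.02423       0.783      0.7555
  Change     0.003811    0.001906   -0.005717
  Equil       0.02804      0.7849      0.7498
  solve Keq expr → x = -0.001906; check Q = 682.9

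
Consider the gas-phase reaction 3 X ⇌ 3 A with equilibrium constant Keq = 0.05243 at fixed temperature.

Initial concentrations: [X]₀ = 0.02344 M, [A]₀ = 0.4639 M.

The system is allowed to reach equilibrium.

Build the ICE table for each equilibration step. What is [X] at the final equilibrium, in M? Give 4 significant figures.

Q₀ = 7752 vs Keq = 0.05243 ⇒ Q>K, reverse
Step 1:
                   X          A
  init       0.02344     0.4639
  Δ           0.3312    -0.3312
  eq          0.3546     0.1327
  solve Keq expr → x = -0.1104; check Q = 0.05243

[X]_eq = 0.3546 M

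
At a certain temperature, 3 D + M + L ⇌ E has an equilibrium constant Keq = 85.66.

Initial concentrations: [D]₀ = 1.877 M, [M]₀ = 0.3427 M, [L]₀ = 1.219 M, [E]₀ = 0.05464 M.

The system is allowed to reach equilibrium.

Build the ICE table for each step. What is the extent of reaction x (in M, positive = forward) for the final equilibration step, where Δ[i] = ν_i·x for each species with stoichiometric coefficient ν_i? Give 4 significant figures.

x = 0.3349 M

Q₀ = 0.01978 vs Keq = 85.66 ⇒ Q<K, forward
Step 1:
                    D           M           L           E
  I             1.877      0.3427       1.219     0.05464
  C            -1.005     -0.3349     -0.3349      0.3349
  E            0.8722    0.007754      0.8841      0.3896
  solve Keq expr → x = 0.3349; check Q = 85.66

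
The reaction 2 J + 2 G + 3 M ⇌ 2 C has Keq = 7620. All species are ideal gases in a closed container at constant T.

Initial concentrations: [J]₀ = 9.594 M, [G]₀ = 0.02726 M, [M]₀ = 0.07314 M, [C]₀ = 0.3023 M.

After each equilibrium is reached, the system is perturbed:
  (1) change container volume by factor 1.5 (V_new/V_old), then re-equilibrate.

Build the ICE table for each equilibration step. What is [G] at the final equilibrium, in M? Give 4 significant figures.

[G]_eq = 0.02467 M

Q₀ = 3415 vs Keq = 7620 ⇒ Q<K, forward
Step 1:
                   J          G          M          C
  I            9.594    0.02726    0.07314     0.3023
  C        -0.005235  -0.005235  -0.007853   0.005235
  E            9.589    0.02202    0.06529     0.3075
  solve Keq expr → x = 0.002618; check Q = 7620
Then change container volume by factor 1.5 (V_new/V_old).
Step 2:
                   J          G          M          C
  I            6.393    0.01468    0.04352      0.205
  C         0.009982   0.009982    0.01497  -0.009982
  E            6.402    0.02467     0.0585      0.195
  solve Keq expr → x = -0.004991; check Q = 7620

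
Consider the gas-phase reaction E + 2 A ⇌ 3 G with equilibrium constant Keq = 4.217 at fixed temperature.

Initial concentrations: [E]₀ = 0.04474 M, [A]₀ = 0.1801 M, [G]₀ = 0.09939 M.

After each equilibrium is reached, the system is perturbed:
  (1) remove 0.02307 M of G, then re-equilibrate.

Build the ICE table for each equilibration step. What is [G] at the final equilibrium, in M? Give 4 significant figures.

[G]_eq = 0.1316 M

Q₀ = 0.6766 vs Keq = 4.217 ⇒ Q<K, forward
Step 1:
                    E           A           G
  I           0.04474      0.1801     0.09939
  C          -0.01448    -0.02897     0.04345
  E           0.03026      0.1511      0.1428
  solve Keq expr → x = 0.01448; check Q = 4.217
Then remove 0.02307 M of G.
Step 2:
                    E           A           G
  I           0.03026      0.1511      0.1198
  C         -0.003936   -0.007872     0.01181
  E           0.02632      0.1433      0.1316
  solve Keq expr → x = 0.003936; check Q = 4.217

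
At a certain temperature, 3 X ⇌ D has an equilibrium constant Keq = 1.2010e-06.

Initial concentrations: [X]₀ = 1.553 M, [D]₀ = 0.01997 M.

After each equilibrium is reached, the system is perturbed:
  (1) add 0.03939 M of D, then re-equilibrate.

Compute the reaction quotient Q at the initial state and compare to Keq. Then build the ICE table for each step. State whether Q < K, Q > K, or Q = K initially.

Q₀ = 0.005332; Q > K (proceeds reverse)

Q₀ = 0.005332 vs Keq = 1.2010e-06 ⇒ Q>K, reverse
Step 1:
                  X         D
  init        1.553   0.01997
  Δ         0.05989  -0.01996
  eq          1.613 5.0392e-06
  solve Keq expr → x = -0.01996; check Q = 1.2010e-06
Then add 0.03939 M of D.
Step 2:
                  X         D
  init        1.613    0.0394
  Δ          0.1182  -0.03939
  eq          1.731 6.2299e-06
  solve Keq expr → x = -0.03939; check Q = 1.2010e-06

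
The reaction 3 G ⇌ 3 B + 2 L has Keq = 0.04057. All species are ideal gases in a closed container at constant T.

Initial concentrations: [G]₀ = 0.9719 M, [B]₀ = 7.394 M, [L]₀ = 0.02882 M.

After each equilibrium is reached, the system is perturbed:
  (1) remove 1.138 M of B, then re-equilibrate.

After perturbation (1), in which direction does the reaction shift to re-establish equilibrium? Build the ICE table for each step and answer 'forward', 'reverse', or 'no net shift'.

Q₀ = 0.3657 vs Keq = 0.04057 ⇒ Q>K, reverse
Step 1:
                    G           B           L
  init         0.9719       7.394     0.02882
  Δ           0.02812    -0.02812    -0.01874
  eq                1       7.366     0.01008
  solve Keq expr → x = -0.009372; check Q = 0.04057
Then remove 1.138 M of B.
Step 2:
                    G           B           L
  init              1       6.228     0.01008
  Δ         -0.004185    0.004185     0.00279
  eq           0.9958       6.232     0.01287
  solve Keq expr → x = 0.001395; check Q = 0.04057

Direction: forward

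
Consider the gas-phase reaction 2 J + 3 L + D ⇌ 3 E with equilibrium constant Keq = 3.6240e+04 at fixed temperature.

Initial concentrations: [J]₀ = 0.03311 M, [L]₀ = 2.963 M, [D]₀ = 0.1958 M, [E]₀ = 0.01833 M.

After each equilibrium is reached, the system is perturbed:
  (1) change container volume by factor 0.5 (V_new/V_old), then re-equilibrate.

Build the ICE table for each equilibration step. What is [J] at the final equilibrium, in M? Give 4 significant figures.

Q₀ = 0.001103 vs Keq = 3.6240e+04 ⇒ Q<K, forward
Step 1:
                  J         L         D         E
  Initial   0.03311     2.963    0.1958   0.01833
  Change   -0.03307   -0.0496  -0.01653    0.0496
  Equil   4.4171e-05     2.913    0.1793   0.06793
  solve Keq expr → x = 0.01653; check Q = 3.6240e+04
Then change container volume by factor 0.5 (V_new/V_old).
Step 2:
                  J         L         D         E
  Initial 8.8342e-05     5.827    0.3585    0.1359
  Change  -5.7077e-05 -8.5615e-05 -2.8538e-05 8.5615e-05
  Equil   3.1265e-05     5.827    0.3585    0.1359
  solve Keq expr → x = 2.8538e-05; check Q = 3.6240e+04

[J]_eq = 3.1265e-05 M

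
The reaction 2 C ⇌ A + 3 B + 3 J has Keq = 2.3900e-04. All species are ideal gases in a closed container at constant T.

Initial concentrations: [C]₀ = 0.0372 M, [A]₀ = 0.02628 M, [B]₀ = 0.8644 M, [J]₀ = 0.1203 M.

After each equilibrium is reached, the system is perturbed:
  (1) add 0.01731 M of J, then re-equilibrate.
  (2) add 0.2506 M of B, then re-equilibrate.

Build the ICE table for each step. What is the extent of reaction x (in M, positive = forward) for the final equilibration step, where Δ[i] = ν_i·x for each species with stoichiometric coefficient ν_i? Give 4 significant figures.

x = -0.002124 M

Q₀ = 0.02135 vs Keq = 2.3900e-04 ⇒ Q>K, reverse
Step 1:
                    C           A           B           J
  I            0.0372     0.02628      0.8644      0.1203
  C           0.03602    -0.01801    -0.05403    -0.05403
  E           0.07322    0.008271      0.8104     0.06627
  solve Keq expr → x = -0.01801; check Q = 2.3900e-04
Then add 0.01731 M of J.
Step 2:
                    C           A           B           J
  I           0.07322    0.008271      0.8104     0.08358
  C          0.004394   -0.002197   -0.006591   -0.006591
  E           0.07761    0.006074      0.8038     0.07699
  solve Keq expr → x = -0.002197; check Q = 2.3900e-04
Then add 0.2506 M of B.
Step 3:
                    C           A           B           J
  I           0.07761    0.006074       1.054     0.07699
  C          0.004248   -0.002124   -0.006372   -0.006372
  E           0.08186     0.00395       1.048     0.07062
  solve Keq expr → x = -0.002124; check Q = 2.3900e-04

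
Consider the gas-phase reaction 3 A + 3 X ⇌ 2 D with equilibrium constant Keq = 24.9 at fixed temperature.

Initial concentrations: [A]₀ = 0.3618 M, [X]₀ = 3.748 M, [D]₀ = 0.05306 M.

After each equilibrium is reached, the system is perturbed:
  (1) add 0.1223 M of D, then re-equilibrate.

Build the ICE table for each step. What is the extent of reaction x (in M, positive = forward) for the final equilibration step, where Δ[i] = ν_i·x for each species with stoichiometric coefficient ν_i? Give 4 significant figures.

Q₀ = 0.001129 vs Keq = 24.9 ⇒ Q<K, forward
Step 1:
                    A           X           D
  I            0.3618       3.748     0.05306
  C           -0.3204     -0.3204      0.2136
  E           0.04139       3.428      0.2667
  solve Keq expr → x = 0.1068; check Q = 24.9
Then add 0.1223 M of D.
Step 2:
                    A           X           D
  I           0.04139       3.428       0.389
  C           0.01101     0.01101   -0.007337
  E            0.0524       3.439      0.3816
  solve Keq expr → x = -0.003668; check Q = 24.9

x = -0.003668 M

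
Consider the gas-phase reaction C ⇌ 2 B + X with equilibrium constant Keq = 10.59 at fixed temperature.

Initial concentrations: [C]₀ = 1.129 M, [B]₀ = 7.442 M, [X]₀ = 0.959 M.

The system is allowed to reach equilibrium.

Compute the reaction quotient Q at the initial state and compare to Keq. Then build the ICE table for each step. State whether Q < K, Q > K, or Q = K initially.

Q₀ = 47.04; Q > K (proceeds reverse)

Q₀ = 47.04 vs Keq = 10.59 ⇒ Q>K, reverse
Step 1:
                    C           B           X
  Initial       1.129       7.442       0.959
  Change       0.5285      -1.057     -0.5285
  Equil         1.657       6.385      0.4305
  solve Keq expr → x = -0.5285; check Q = 10.59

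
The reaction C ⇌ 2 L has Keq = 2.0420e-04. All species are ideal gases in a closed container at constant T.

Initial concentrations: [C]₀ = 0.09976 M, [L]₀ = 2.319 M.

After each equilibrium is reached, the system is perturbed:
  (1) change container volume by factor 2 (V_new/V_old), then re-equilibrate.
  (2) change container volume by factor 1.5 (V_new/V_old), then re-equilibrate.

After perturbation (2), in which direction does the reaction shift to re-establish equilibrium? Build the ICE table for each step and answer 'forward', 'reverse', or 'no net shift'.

Direction: forward

Q₀ = 53.91 vs Keq = 2.0420e-04 ⇒ Q>K, reverse
Step 1:
                  C         L
  Initial   0.09976     2.319
  Change      1.152    -2.303
  Equil       1.251   0.01598
  solve Keq expr → x = -1.152; check Q = 2.0420e-04
Then change container volume by factor 2 (V_new/V_old).
Step 2:
                  C         L
  Initial    0.6256  0.007992
  Change  -0.001648  0.003296
  Equil       0.624   0.01129
  solve Keq expr → x = 0.001648; check Q = 2.0420e-04
Then change container volume by factor 1.5 (V_new/V_old).
Step 3:
                  C         L
  Initial     0.416  0.007525
  Change  -8.4098e-04  0.001682
  Equil      0.4151  0.009207
  solve Keq expr → x = 8.4098e-04; check Q = 2.0420e-04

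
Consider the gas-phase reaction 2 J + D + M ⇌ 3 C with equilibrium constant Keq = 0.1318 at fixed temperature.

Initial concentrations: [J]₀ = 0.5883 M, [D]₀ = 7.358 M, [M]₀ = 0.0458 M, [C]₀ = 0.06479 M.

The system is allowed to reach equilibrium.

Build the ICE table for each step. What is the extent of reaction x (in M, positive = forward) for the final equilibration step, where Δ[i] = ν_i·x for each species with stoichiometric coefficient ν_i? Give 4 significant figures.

x = 0.03106 M

Q₀ = 0.002332 vs Keq = 0.1318 ⇒ Q<K, forward
Step 1:
                  J         D         M         C
  Initial    0.5883     7.358    0.0458   0.06479
  Change   -0.06212  -0.03106  -0.03106   0.09317
  Equil      0.5262     7.327   0.01474     0.158
  solve Keq expr → x = 0.03106; check Q = 0.1318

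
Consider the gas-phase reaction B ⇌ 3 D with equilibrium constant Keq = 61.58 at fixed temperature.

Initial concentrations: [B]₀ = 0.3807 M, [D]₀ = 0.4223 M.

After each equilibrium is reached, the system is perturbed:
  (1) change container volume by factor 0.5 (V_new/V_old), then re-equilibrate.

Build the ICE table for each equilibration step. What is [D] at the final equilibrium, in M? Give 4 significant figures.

[D]_eq = 2.43 M

Q₀ = 0.1978 vs Keq = 61.58 ⇒ Q<K, forward
Step 1:
                  B         D
  init       0.3807    0.4223
  Δ         -0.3338     1.001
  eq        0.04687     1.424
  solve Keq expr → x = 0.3338; check Q = 61.58
Then change container volume by factor 0.5 (V_new/V_old).
Step 2:
                  B         D
  init      0.09374     2.848
  Δ          0.1392   -0.4177
  eq          0.233      2.43
  solve Keq expr → x = -0.1392; check Q = 61.58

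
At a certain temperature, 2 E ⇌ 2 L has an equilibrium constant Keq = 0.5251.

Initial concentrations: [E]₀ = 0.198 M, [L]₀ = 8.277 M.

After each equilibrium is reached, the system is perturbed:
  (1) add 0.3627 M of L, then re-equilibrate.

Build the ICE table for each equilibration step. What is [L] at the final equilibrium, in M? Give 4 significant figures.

Q₀ = 1747 vs Keq = 0.5251 ⇒ Q>K, reverse
Step 1:
                  E         L
  I           0.198     8.277
  C           4.716    -4.716
  E           4.914     3.561
  solve Keq expr → x = -2.358; check Q = 0.5251
Then add 0.3627 M of L.
Step 2:
                  E         L
  I           4.914     3.924
  C          0.2103   -0.2103
  E           5.124     3.713
  solve Keq expr → x = -0.1052; check Q = 0.5251

[L]_eq = 3.713 M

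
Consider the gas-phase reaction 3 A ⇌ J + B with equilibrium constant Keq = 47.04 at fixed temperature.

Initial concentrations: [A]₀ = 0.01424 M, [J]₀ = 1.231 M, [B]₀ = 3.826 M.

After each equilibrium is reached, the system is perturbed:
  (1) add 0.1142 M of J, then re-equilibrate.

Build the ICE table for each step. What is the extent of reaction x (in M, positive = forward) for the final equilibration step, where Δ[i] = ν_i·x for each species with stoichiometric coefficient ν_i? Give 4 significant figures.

Q₀ = 1.6311e+06 vs Keq = 47.04 ⇒ Q>K, reverse
Step 1:
                  A         J         B
  I         0.01424     1.231     3.826
  C          0.4259    -0.142    -0.142
  E          0.4402     1.089     3.684
  solve Keq expr → x = -0.142; check Q = 47.04
Then add 0.1142 M of J.
Step 2:
                  A         J         B
  I          0.4402     1.203     3.684
  C         0.01409 -0.004697 -0.004697
  E          0.4543     1.199     3.679
  solve Keq expr → x = -0.004697; check Q = 47.04

x = -0.004697 M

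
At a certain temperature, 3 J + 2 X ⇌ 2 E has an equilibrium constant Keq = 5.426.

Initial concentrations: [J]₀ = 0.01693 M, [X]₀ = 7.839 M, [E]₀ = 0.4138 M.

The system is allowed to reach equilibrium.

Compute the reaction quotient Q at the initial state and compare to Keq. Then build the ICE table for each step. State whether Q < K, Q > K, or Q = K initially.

Q₀ = 574.2 vs Keq = 5.426 ⇒ Q>K, reverse
Step 1:
                    J           X           E
  I           0.01693       7.839      0.4138
  C           0.05785     0.03857    -0.03857
  E           0.07478       7.878      0.3752
  solve Keq expr → x = -0.01928; check Q = 5.426

Q₀ = 574.2; Q > K (proceeds reverse)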